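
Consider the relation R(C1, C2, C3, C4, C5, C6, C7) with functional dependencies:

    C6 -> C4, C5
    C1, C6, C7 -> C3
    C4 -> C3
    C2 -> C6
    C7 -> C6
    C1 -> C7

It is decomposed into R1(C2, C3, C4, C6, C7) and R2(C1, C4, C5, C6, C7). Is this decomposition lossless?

Common attributes: R1 ∩ R2 = {C4, C6, C7}.
Closure of {C4, C6, C7}: C6 → C4, C5 applies, adding C5; C4 → C3 applies, adding C3. So (C4, C6, C7)⁺ = {C3, C4, C5, C6, C7}.
The closure contains neither all of R1 = {C2, C3, C4, C6, C7} nor all of R2 = {C1, C4, C5, C6, C7}, so the common attributes are not a superkey of either fragment. The join is lossy.

No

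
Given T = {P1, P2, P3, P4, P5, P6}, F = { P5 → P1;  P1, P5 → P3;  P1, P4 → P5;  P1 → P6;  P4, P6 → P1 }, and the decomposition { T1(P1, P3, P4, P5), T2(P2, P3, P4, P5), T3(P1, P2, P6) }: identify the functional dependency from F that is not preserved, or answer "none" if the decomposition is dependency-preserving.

Check P4, P6 → P1: no single fragment contains all of {P1, P4, P6}, and the restricted closure of {P4, P6} across the fragments never reaches {P1}.
P5 → P1 is preserved.
P1, P5 → P3 is preserved.
P1, P4 → P5 is preserved.
P1 → P6 is preserved.

P4, P6 → P1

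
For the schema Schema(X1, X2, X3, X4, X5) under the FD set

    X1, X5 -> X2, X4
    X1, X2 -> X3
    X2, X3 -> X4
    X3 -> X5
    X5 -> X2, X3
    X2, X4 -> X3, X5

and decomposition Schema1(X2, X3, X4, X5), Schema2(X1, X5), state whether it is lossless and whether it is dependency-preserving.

lossless but not dependency-preserving

Lossless test: (X5)⁺ = {X2, X3, X4, X5}, which contains all of one fragment — lossless.
Dependency preservation: the restricted closure of {X1, X2} across the fragments never reaches {X3}, so X1, X2 → X3 cannot be enforced without a join — not preserved.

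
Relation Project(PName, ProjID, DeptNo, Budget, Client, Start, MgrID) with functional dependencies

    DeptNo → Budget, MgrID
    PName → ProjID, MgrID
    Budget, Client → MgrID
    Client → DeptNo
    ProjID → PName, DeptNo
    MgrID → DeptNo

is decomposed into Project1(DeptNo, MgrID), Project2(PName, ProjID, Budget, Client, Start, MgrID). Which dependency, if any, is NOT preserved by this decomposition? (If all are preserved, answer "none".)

none

DeptNo → Budget, MgrID: restricted closure across fragments reaches Budget, MgrID.
PName → ProjID, MgrID lies within Project2.
Budget, Client → MgrID lies within Project2.
Client → DeptNo: restricted closure across fragments reaches DeptNo.
ProjID → PName, DeptNo: restricted closure across fragments reaches PName, DeptNo.
MgrID → DeptNo lies within Project1.
Every dependency is enforceable on the fragments, so the decomposition is dependency-preserving.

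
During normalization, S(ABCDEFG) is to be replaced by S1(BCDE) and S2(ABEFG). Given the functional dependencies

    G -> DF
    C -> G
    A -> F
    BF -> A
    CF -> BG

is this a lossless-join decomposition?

No

Common attributes: S1 ∩ S2 = {BE}.
No dependency enlarges {BE}, so (BE)⁺ = {BE}.
The closure contains neither all of S1 = {BCDE} nor all of S2 = {ABEFG}, so the common attributes are not a superkey of either fragment. The join is lossy.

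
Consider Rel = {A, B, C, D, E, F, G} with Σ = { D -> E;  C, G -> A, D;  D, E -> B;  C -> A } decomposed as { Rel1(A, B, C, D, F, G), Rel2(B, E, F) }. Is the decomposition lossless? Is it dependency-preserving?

lossy and not dependency-preserving

Lossless test: (B, F)⁺ = {B, F}, which is a superkey of neither fragment — lossy.
Dependency preservation: the restricted closure of {D} across the fragments never reaches {E}, so D → E cannot be enforced without a join — not preserved.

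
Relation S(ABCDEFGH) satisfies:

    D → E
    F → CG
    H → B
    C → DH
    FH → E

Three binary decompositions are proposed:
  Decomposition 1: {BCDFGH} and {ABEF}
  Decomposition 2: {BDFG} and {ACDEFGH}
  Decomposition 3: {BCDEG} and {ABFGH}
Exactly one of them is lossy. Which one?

Decomposition 3

Decomposition 1: common = {BF}, closure = {BCDEFGH} → lossless.
Decomposition 2: common = {DFG}, closure = {BCDEFGH} → lossless.
Decomposition 3: common = {BG}, closure = {BG} → lossy.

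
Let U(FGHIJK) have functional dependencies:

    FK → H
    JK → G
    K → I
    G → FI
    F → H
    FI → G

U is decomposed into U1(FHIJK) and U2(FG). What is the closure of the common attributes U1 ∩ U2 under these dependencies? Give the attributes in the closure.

U1 ∩ U2 = {F}.
F → H applies, adding H
Closure: {FH}.

FH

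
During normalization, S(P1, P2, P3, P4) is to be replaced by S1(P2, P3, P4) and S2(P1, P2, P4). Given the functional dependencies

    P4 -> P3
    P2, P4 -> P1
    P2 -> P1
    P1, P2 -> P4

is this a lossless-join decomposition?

Common attributes: S1 ∩ S2 = {P2, P4}.
Closure of {P2, P4}: P4 → P3 applies, adding P3; P2, P4 → P1 applies, adding P1. So (P2, P4)⁺ = {P1, P2, P3, P4}.
This closure contains every attribute of S1, so S1 ∩ S2 → S1. The join is lossless.

Yes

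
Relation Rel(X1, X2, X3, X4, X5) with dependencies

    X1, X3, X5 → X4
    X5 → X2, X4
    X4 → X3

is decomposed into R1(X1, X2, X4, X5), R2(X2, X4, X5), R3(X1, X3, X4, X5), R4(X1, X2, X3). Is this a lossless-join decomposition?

Chase test. Columns are X1, X2, X3, X4, X5; row i has aⱼ where attribute j ∈ Ri, else bᵢⱼ.
Initial tableau (one row per fragment):
  row 1: a1 a2 b13 a4 a5
  row 2: b21 a2 b23 a4 a5
  row 3: a1 b32 a3 a4 a5
  row 4: a1 a2 a3 b44 b45
Rows 1 and 3 agree on X5; apply X5→X2, X4 and equate their X2, X4 entries.
Rows 1 and 2 agree on X4; apply X4→X3 and equate their X3 entries.
Rows 1 and 3 agree on X4; apply X4→X3 and equate their X3 entries.
Row 1 is now all distinguished symbols — the join is lossless.

Yes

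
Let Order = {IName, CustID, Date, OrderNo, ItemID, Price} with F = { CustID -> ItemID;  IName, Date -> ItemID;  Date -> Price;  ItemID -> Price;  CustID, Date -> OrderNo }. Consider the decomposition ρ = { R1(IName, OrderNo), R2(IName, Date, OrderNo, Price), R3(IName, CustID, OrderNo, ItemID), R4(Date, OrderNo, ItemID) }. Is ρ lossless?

No

Chase test. Columns are IName, CustID, Date, OrderNo, ItemID, Price; row i has aⱼ where attribute j ∈ Ri, else bᵢⱼ.
Initial tableau (one row per fragment):
  row 1: a1 b12 b13 a4 b15 b16
  row 2: a1 b22 a3 a4 b25 a6
  row 3: a1 a2 b33 a4 a5 b36
  row 4: b41 b42 a3 a4 a5 b46
Rows 2 and 4 agree on Date; apply Date→Price and equate their Price entries.
Rows 3 and 4 agree on ItemID; apply ItemID→Price and equate their Price entries.
No row becomes fully distinguished — the join is lossy.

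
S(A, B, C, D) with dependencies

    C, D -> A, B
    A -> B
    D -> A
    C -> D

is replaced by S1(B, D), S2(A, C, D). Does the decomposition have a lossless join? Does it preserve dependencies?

Lossless test: (D)⁺ = {A, B, D}, which contains all of one fragment — lossless.
Dependency preservation: the restricted closure of {A} across the fragments never reaches {B}, so A → B cannot be enforced without a join — not preserved.

lossless but not dependency-preserving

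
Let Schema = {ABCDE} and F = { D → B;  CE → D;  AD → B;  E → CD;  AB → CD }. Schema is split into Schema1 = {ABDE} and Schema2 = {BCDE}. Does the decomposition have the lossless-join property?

Yes

Common attributes: Schema1 ∩ Schema2 = {BDE}.
Closure of {BDE}: E → CD applies, adding C. So (BDE)⁺ = {BCDE}.
This closure contains every attribute of Schema2, so Schema1 ∩ Schema2 → Schema2. The join is lossless.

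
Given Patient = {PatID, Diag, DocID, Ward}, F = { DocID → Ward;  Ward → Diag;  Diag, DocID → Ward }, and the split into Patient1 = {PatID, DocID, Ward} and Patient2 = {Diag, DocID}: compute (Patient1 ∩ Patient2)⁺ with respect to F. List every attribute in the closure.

Diag, DocID, Ward

Patient1 ∩ Patient2 = {DocID}.
DocID → Ward applies, adding Ward
Ward → Diag applies, adding Diag
Closure: {Diag, DocID, Ward}.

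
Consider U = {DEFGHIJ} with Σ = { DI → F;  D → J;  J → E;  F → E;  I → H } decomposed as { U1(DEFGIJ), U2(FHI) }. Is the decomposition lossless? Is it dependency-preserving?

lossless and dependency-preserving

Lossless test: (FI)⁺ = {EFHI}, which contains all of one fragment — lossless.
Dependency preservation: every FD's attributes lie within a single fragment, so each can be enforced locally — preserved.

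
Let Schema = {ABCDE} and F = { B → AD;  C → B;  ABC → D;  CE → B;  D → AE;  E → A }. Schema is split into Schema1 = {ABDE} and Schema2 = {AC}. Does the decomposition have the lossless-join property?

No

Common attributes: Schema1 ∩ Schema2 = {A}.
No dependency enlarges {A}, so (A)⁺ = {A}.
The closure contains neither all of Schema1 = {ABDE} nor all of Schema2 = {AC}, so the common attributes are not a superkey of either fragment. The join is lossy.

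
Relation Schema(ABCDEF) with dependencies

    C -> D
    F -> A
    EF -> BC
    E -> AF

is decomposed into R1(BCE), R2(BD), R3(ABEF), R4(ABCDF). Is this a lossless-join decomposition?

Yes

Chase test. Columns are ABCDEF; row i has aⱼ where attribute j ∈ Ri, else bᵢⱼ.
Initial tableau (one row per fragment):
  row 1: b11 a2 a3 b14 a5 b16
  row 2: b21 a2 b23 a4 b25 b26
  row 3: a1 a2 b33 b34 a5 a6
  row 4: a1 a2 a3 a4 b45 a6
Rows 1 and 4 agree on C; apply C→D and equate their D entries.
Rows 1 and 3 agree on E; apply E→AF and equate their AF entries.
Rows 1 and 3 agree on EF; apply EF→BC and equate their BC entries.
Rows 1 and 3 agree on C; apply C→D and equate their D entries.
Row 1 is now all distinguished symbols — the join is lossless.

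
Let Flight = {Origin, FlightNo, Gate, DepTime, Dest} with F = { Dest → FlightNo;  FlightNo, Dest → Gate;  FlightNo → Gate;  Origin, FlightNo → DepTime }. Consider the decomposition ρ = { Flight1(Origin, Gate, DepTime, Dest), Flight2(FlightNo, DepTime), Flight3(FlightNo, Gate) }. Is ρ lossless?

No

Chase test. Columns are Origin, FlightNo, Gate, DepTime, Dest; row i has aⱼ where attribute j ∈ Flighti, else bᵢⱼ.
Initial tableau (one row per fragment):
  row 1: a1 b12 a3 a4 a5
  row 2: b21 a2 b23 a4 b25
  row 3: b31 a2 a3 b34 b35
Rows 2 and 3 agree on FlightNo; apply FlightNo→Gate and equate their Gate entries.
No row becomes fully distinguished — the join is lossy.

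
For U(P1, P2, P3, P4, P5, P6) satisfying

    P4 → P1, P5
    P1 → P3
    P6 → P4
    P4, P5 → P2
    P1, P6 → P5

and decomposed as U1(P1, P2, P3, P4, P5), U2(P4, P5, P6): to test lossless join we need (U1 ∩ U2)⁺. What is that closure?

P1, P2, P3, P4, P5

U1 ∩ U2 = {P4, P5}.
P4 → P1, P5 applies, adding P1
P1 → P3 applies, adding P3
P4, P5 → P2 applies, adding P2
Closure: {P1, P2, P3, P4, P5}.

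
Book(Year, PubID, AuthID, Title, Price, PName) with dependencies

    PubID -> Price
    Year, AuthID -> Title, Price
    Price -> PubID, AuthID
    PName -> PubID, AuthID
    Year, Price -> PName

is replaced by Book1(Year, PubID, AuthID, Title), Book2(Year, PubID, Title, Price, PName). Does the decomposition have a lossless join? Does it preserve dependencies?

Lossless test: (Year, PubID, Title)⁺ = {Year, PubID, AuthID, Title, Price, PName}, which contains all of one fragment — lossless.
Dependency preservation: Year, AuthID → Title, Price; Price → PubID, AuthID; PName → PubID, AuthID are not contained in any single fragment, but the restricted closure of each left-hand side across the fragments still reaches the right-hand side; the remaining FDs each lie inside some fragment. All dependencies are preserved.

lossless and dependency-preserving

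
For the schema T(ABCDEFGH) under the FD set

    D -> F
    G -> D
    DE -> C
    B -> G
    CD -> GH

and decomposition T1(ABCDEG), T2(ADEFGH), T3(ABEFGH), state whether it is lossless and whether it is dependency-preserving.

Lossless test (chase): Rows 1 and 2 agree on D; apply D→F and equate their F entries. Rows 1 and 3 agree on G; apply G→D and equate their D entries. Rows 1 and 2 agree on DE; apply DE→C and equate their C entries. Rows 1 and 3 agree on DE; apply DE→C and equate their C entries. Rows 1 and 2 agree on CD; apply CD→GH and equate their GH entries. Row 1 is now all distinguished symbols — the join is lossless.
Dependency preservation: the restricted closure of {CD} across the fragments never reaches {GH}, so CD → GH cannot be enforced without a join — not preserved.

lossless but not dependency-preserving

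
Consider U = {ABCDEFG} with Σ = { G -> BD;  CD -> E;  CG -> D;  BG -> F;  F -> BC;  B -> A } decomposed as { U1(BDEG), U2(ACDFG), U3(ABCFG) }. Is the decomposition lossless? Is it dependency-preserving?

Lossless test (chase): Rows 1 and 2 agree on G; apply G→BD and equate their BD entries. Rows 1 and 3 agree on G; apply G→BD and equate their BD entries. Rows 2 and 3 agree on CD; apply CD→E and equate their E entries. Rows 1 and 2 agree on BG; apply BG→F and equate their F entries. Rows 1 and 2 agree on F; apply F→BC and equate their BC entries. Rows 1 and 2 agree on B; apply B→A and equate their A entries. Rows 1 and 2 agree on CD; apply CD→E and equate their E entries. Row 1 is now all distinguished symbols — the join is lossless.
Dependency preservation: the restricted closure of {CD} across the fragments never reaches {E}, so CD → E cannot be enforced without a join — not preserved.

lossless but not dependency-preserving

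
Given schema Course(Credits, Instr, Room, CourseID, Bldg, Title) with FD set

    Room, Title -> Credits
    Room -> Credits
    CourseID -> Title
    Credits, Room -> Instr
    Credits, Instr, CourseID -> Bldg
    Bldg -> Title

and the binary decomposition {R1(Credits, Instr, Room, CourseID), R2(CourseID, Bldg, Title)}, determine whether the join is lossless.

No

Common attributes: R1 ∩ R2 = {CourseID}.
Closure of {CourseID}: CourseID → Title applies, adding Title. So (CourseID)⁺ = {CourseID, Title}.
The closure contains neither all of R1 = {Credits, Instr, Room, CourseID} nor all of R2 = {CourseID, Bldg, Title}, so the common attributes are not a superkey of either fragment. The join is lossy.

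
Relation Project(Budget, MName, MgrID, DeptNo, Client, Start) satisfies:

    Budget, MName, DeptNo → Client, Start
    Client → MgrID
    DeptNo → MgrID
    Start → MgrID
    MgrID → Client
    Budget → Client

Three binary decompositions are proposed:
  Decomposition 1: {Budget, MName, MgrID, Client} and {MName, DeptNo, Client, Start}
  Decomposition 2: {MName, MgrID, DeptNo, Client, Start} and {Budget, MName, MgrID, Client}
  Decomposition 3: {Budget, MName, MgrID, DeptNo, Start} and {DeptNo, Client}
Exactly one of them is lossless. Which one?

Decomposition 1: common = {MName, Client}, closure = {MName, MgrID, Client} → lossy.
Decomposition 2: common = {MName, MgrID, Client}, closure = {MName, MgrID, Client} → lossy.
Decomposition 3: common = {DeptNo}, closure = {MgrID, DeptNo, Client} → lossless.

Decomposition 3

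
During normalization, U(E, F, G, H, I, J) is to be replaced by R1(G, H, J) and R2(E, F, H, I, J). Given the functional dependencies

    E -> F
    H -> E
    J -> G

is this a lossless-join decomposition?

Yes

Common attributes: R1 ∩ R2 = {H, J}.
Closure of {H, J}: H → E applies, adding E; J → G applies, adding G; E → F applies, adding F. So (H, J)⁺ = {E, F, G, H, J}.
This closure contains every attribute of R1, so R1 ∩ R2 → R1. The join is lossless.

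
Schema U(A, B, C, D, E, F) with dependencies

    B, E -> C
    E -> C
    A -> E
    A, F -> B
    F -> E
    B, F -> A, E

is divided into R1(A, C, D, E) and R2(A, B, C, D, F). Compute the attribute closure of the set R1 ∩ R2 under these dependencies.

A, C, D, E

R1 ∩ R2 = {A, C, D}.
A → E applies, adding E
Closure: {A, C, D, E}.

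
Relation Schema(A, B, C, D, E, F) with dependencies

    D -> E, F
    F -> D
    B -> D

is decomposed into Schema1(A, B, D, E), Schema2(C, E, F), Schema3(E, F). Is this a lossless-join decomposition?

No

Chase test. Columns are A, B, C, D, E, F; row i has aⱼ where attribute j ∈ Schemai, else bᵢⱼ.
Initial tableau (one row per fragment):
  row 1: a1 a2 b13 a4 a5 b16
  row 2: b21 b22 a3 b24 a5 a6
  row 3: b31 b32 b33 b34 a5 a6
Rows 2 and 3 agree on F; apply F→D and equate their D entries.
No row becomes fully distinguished — the join is lossy.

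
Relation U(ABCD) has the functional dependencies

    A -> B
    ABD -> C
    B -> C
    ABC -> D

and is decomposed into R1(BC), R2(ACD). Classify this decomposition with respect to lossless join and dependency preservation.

Lossless test: (C)⁺ = {C}, which is a superkey of neither fragment — lossy.
Dependency preservation: the restricted closure of {A} across the fragments never reaches {B}, so A → B cannot be enforced without a join — not preserved.

lossy and not dependency-preserving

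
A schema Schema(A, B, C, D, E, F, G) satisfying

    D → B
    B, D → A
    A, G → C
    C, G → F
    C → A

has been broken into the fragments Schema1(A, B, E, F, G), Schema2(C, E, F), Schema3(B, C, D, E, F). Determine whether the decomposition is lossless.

No

Chase test. Columns are A, B, C, D, E, F, G; row i has aⱼ where attribute j ∈ Schemai, else bᵢⱼ.
Initial tableau (one row per fragment):
  row 1: a1 a2 b13 b14 a5 a6 a7
  row 2: b21 b22 a3 b24 a5 a6 b27
  row 3: b31 a2 a3 a4 a5 a6 b37
Rows 2 and 3 agree on C; apply C→A and equate their A entries.
No row becomes fully distinguished — the join is lossy.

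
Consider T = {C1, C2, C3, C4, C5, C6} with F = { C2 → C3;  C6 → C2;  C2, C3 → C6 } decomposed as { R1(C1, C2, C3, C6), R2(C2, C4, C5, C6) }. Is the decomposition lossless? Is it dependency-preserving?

lossy but dependency-preserving

Lossless test: (C2, C6)⁺ = {C2, C3, C6}, which is a superkey of neither fragment — lossy.
Dependency preservation: every FD's attributes lie within a single fragment, so each can be enforced locally — preserved.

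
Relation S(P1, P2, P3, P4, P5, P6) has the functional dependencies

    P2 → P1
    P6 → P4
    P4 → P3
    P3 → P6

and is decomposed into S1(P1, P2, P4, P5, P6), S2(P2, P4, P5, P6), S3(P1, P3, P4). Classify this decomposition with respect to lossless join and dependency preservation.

Lossless test (chase): Rows 1 and 2 agree on P2; apply P2→P1 and equate their P1 entries. Rows 1 and 2 agree on P4; apply P4→P3 and equate their P3 entries. Rows 1 and 3 agree on P4; apply P4→P3 and equate their P3 entries. Rows 1 and 3 agree on P3; apply P3→P6 and equate their P6 entries. Row 1 is now all distinguished symbols — the join is lossless.
Dependency preservation: P3 → P6 is not contained in any single fragment, but the restricted closure of its left-hand side across the fragments still reaches the right-hand side; the remaining FDs each lie inside some fragment. All dependencies are preserved.

lossless and dependency-preserving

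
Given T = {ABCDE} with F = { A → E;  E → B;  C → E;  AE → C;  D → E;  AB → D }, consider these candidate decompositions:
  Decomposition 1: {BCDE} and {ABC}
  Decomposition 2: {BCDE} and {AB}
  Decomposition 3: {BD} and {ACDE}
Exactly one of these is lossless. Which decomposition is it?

Decomposition 3

Decomposition 1: common = {BC}, closure = {BCE} → lossy.
Decomposition 2: common = {B}, closure = {B} → lossy.
Decomposition 3: common = {D}, closure = {BDE} → lossless.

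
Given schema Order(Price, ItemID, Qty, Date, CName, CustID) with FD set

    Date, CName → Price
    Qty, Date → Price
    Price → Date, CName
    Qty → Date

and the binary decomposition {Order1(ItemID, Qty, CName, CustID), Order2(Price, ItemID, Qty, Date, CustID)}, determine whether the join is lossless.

Common attributes: Order1 ∩ Order2 = {ItemID, Qty, CustID}.
Closure of {ItemID, Qty, CustID}: Qty → Date applies, adding Date; Qty, Date → Price applies, adding Price; Price → Date, CName applies, adding CName. So (ItemID, Qty, CustID)⁺ = {Price, ItemID, Qty, Date, CName, CustID}.
This closure contains every attribute of Order1, so Order1 ∩ Order2 → Order1. The join is lossless.

Yes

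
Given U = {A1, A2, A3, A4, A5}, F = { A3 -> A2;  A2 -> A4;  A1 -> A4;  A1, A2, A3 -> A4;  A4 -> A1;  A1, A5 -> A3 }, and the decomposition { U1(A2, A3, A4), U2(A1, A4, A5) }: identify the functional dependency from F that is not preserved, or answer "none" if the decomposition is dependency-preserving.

Check A1, A5 → A3: no single fragment contains all of {A1, A3, A5}, and the restricted closure of {A1, A5} across the fragments never reaches {A3}.
A3 → A2 is preserved.
A2 → A4 is preserved.
A1 → A4 is preserved.
A1, A2, A3 → A4 is preserved.
A4 → A1 is preserved.

A1, A5 -> A3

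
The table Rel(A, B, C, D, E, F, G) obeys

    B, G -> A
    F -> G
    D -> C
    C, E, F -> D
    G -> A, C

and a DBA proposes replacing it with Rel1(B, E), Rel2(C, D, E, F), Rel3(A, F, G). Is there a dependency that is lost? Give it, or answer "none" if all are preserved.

G -> A, C

Check G → A, C: no single fragment contains all of {A, C, G}, and the restricted closure of {G} across the fragments never reaches {A, C}.
B, G → A is preserved.
F → G is preserved.
D → C is preserved.
C, E, F → D is preserved.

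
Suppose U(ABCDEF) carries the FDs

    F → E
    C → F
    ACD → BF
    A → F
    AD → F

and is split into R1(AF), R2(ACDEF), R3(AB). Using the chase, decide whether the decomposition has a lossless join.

No

Chase test. Columns are ABCDEF; row i has aⱼ where attribute j ∈ Ri, else bᵢⱼ.
Initial tableau (one row per fragment):
  row 1: a1 b12 b13 b14 b15 a6
  row 2: a1 b22 a3 a4 a5 a6
  row 3: a1 a2 b33 b34 b35 b36
Rows 1 and 2 agree on F; apply F→E and equate their E entries.
Rows 1 and 3 agree on A; apply A→F and equate their F entries.
Rows 1 and 3 agree on F; apply F→E and equate their E entries.
No row becomes fully distinguished — the join is lossy.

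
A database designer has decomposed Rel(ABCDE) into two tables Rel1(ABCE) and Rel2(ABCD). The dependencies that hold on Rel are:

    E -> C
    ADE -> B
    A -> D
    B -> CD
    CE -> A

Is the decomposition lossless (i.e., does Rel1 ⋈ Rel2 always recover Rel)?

Yes

Common attributes: Rel1 ∩ Rel2 = {ABC}.
Closure of {ABC}: A → D applies, adding D. So (ABC)⁺ = {ABCD}.
This closure contains every attribute of Rel2, so Rel1 ∩ Rel2 → Rel2. The join is lossless.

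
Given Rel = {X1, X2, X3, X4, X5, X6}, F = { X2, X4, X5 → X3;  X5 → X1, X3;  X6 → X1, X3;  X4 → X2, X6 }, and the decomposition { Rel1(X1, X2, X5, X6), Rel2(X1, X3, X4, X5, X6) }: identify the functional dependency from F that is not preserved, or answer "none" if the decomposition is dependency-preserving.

X4 → X2, X6

Check X4 → X2, X6: no single fragment contains all of {X2, X4, X6}, and the restricted closure of {X4} across the fragments never reaches {X2, X6}.
X2, X4, X5 → X3 is preserved.
X5 → X1, X3 is preserved.
X6 → X1, X3 is preserved.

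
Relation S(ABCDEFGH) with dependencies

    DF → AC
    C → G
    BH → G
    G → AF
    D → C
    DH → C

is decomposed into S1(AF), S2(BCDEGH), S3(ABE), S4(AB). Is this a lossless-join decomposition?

No

Chase test. Columns are ABCDEFGH; row i has aⱼ where attribute j ∈ Si, else bᵢⱼ.
Initial tableau (one row per fragment):
  row 1: a1 b12 b13 b14 b15 a6 b17 b18
  row 2: b21 a2 a3 a4 a5 b26 a7 a8
  row 3: a1 a2 b33 b34 a5 b36 b37 b38
  row 4: a1 a2 b43 b44 b45 b46 b47 b48
No row becomes fully distinguished — the join is lossy.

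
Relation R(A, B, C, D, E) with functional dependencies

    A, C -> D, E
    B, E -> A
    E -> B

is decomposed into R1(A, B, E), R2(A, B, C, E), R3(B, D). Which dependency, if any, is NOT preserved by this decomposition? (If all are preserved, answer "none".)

A, C -> D, E

Check A, C → D, E: no single fragment contains all of {A, C, D, E}, and the restricted closure of {A, C} across the fragments never reaches {D, E}.
B, E → A is preserved.
E → B is preserved.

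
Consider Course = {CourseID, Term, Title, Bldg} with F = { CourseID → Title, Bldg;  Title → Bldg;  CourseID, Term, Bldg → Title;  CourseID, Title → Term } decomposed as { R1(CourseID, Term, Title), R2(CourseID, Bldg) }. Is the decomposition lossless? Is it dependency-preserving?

Lossless test: (CourseID)⁺ = {CourseID, Term, Title, Bldg}, which contains all of one fragment — lossless.
Dependency preservation: the restricted closure of {Title} across the fragments never reaches {Bldg}, so Title → Bldg cannot be enforced without a join — not preserved.

lossless but not dependency-preserving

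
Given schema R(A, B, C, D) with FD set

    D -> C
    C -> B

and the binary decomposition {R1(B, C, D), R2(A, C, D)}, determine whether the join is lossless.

Yes

Common attributes: R1 ∩ R2 = {C, D}.
Closure of {C, D}: C → B applies, adding B. So (C, D)⁺ = {B, C, D}.
This closure contains every attribute of R1, so R1 ∩ R2 → R1. The join is lossless.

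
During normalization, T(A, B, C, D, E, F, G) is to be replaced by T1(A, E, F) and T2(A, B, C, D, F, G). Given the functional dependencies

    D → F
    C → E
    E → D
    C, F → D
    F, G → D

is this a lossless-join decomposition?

No

Common attributes: T1 ∩ T2 = {A, F}.
No dependency enlarges {A, F}, so (A, F)⁺ = {A, F}.
The closure contains neither all of T1 = {A, E, F} nor all of T2 = {A, B, C, D, F, G}, so the common attributes are not a superkey of either fragment. The join is lossy.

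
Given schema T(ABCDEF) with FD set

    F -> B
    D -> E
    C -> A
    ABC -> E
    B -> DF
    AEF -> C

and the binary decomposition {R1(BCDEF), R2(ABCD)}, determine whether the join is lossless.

Yes

Common attributes: R1 ∩ R2 = {BCD}.
Closure of {BCD}: D → E applies, adding E; C → A applies, adding A; B → DF applies, adding F. So (BCD)⁺ = {ABCDEF}.
This closure contains every attribute of R1, so R1 ∩ R2 → R1. The join is lossless.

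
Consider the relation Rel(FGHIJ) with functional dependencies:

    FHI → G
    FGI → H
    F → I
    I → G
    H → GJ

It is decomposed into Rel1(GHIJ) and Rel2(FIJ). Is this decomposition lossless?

No

Common attributes: Rel1 ∩ Rel2 = {IJ}.
Closure of {IJ}: I → G applies, adding G. So (IJ)⁺ = {GIJ}.
The closure contains neither all of Rel1 = {GHIJ} nor all of Rel2 = {FIJ}, so the common attributes are not a superkey of either fragment. The join is lossy.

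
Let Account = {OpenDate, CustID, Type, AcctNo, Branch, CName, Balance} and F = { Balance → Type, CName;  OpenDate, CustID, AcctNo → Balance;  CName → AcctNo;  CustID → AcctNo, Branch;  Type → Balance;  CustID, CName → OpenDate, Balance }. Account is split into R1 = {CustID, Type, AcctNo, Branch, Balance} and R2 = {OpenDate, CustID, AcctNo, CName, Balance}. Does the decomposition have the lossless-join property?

Yes

Common attributes: R1 ∩ R2 = {CustID, AcctNo, Balance}.
Closure of {CustID, AcctNo, Balance}: Balance → Type, CName applies, adding Type, CName; CustID → AcctNo, Branch applies, adding Branch; CustID, CName → OpenDate, Balance applies, adding OpenDate. So (CustID, AcctNo, Balance)⁺ = {OpenDate, CustID, Type, AcctNo, Branch, CName, Balance}.
This closure contains every attribute of R1, so R1 ∩ R2 → R1. The join is lossless.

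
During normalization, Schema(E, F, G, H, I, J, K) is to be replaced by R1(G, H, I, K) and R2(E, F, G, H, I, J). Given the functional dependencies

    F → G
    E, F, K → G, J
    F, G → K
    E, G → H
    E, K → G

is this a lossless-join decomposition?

Common attributes: R1 ∩ R2 = {G, H, I}.
No dependency enlarges {G, H, I}, so (G, H, I)⁺ = {G, H, I}.
The closure contains neither all of R1 = {G, H, I, K} nor all of R2 = {E, F, G, H, I, J}, so the common attributes are not a superkey of either fragment. The join is lossy.

No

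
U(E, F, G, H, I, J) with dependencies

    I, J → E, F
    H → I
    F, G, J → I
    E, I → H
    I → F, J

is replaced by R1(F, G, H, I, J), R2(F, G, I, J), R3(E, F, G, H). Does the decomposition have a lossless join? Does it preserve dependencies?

Lossless test (chase): Rows 1 and 2 agree on I, J; apply I, J→E, F and equate their E, F entries. Rows 1 and 3 agree on H; apply H→I and equate their I entries. Rows 1 and 2 agree on E, I; apply E, I→H and equate their H entries. Rows 1 and 3 agree on I; apply I→F, J and equate their F, J entries. Rows 1 and 3 agree on I, J; apply I, J→E, F and equate their E, F entries. Row 1 is now all distinguished symbols — the join is lossless.
Dependency preservation: I, J → E, F; E, I → H are not contained in any single fragment, but the restricted closure of each left-hand side across the fragments still reaches the right-hand side; the remaining FDs each lie inside some fragment. All dependencies are preserved.

lossless and dependency-preserving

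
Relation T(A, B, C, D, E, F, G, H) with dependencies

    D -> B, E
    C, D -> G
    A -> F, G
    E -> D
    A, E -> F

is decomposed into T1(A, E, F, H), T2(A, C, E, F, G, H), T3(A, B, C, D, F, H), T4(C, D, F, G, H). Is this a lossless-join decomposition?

Chase test. Columns are A, B, C, D, E, F, G, H; row i has aⱼ where attribute j ∈ Ti, else bᵢⱼ.
Initial tableau (one row per fragment):
  row 1: a1 b12 b13 b14 a5 a6 b17 a8
  row 2: a1 b22 a3 b24 a5 a6 a7 a8
  row 3: a1 a2 a3 a4 b35 a6 b37 a8
  row 4: b41 b42 a3 a4 b45 a6 a7 a8
Rows 3 and 4 agree on D; apply D→B, E and equate their B, E entries.
Rows 3 and 4 agree on C, D; apply C, D→G and equate their G entries.
Rows 1 and 2 agree on A; apply A→F, G and equate their F, G entries.
Rows 1 and 2 agree on E; apply E→D and equate their D entries.
Rows 1 and 2 agree on D; apply D→B, E and equate their B, E entries.
No row becomes fully distinguished — the join is lossy.

No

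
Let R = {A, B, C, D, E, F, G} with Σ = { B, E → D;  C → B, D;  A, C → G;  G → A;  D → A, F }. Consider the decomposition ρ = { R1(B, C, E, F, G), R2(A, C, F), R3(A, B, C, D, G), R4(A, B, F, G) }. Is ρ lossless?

Chase test. Columns are A, B, C, D, E, F, G; row i has aⱼ where attribute j ∈ Ri, else bᵢⱼ.
Initial tableau (one row per fragment):
  row 1: b11 a2 a3 b14 a5 a6 a7
  row 2: a1 b22 a3 b24 b25 a6 b27
  row 3: a1 a2 a3 a4 b35 b36 a7
  row 4: a1 a2 b43 b44 b45 a6 a7
Rows 1 and 2 agree on C; apply C→B, D and equate their B, D entries.
Rows 1 and 3 agree on C; apply C→B, D and equate their B, D entries.
Rows 2 and 3 agree on A, C; apply A, C→G and equate their G entries.
Rows 1 and 2 agree on G; apply G→A and equate their A entries.
Rows 1 and 3 agree on D; apply D→A, F and equate their A, F entries.
Row 1 is now all distinguished symbols — the join is lossless.

Yes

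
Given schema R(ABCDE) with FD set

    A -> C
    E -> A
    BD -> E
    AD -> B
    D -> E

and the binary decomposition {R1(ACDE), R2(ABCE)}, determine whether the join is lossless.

No

Common attributes: R1 ∩ R2 = {ACE}.
No dependency enlarges {ACE}, so (ACE)⁺ = {ACE}.
The closure contains neither all of R1 = {ACDE} nor all of R2 = {ABCE}, so the common attributes are not a superkey of either fragment. The join is lossy.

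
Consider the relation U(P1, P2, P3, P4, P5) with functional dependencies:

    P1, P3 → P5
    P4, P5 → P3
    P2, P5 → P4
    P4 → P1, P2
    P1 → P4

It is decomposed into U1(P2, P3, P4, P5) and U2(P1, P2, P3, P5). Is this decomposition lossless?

Yes

Common attributes: U1 ∩ U2 = {P2, P3, P5}.
Closure of {P2, P3, P5}: P2, P5 → P4 applies, adding P4; P4 → P1, P2 applies, adding P1. So (P2, P3, P5)⁺ = {P1, P2, P3, P4, P5}.
This closure contains every attribute of U1, so U1 ∩ U2 → U1. The join is lossless.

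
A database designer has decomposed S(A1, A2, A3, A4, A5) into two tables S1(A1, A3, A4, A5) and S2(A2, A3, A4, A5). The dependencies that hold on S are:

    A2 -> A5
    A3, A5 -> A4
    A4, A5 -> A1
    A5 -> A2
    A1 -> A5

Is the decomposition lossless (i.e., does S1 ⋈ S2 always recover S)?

Common attributes: S1 ∩ S2 = {A3, A4, A5}.
Closure of {A3, A4, A5}: A4, A5 → A1 applies, adding A1; A5 → A2 applies, adding A2. So (A3, A4, A5)⁺ = {A1, A2, A3, A4, A5}.
This closure contains every attribute of S1, so S1 ∩ S2 → S1. The join is lossless.

Yes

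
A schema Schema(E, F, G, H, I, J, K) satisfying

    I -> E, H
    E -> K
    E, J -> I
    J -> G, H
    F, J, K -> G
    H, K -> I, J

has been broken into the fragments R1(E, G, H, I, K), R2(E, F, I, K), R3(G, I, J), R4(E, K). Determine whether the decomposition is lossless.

Chase test. Columns are E, F, G, H, I, J, K; row i has aⱼ where attribute j ∈ Ri, else bᵢⱼ.
Initial tableau (one row per fragment):
  row 1: a1 b12 a3 a4 a5 b16 a7
  row 2: a1 a2 b23 b24 a5 b26 a7
  row 3: b31 b32 a3 b34 a5 a6 b37
  row 4: a1 b42 b43 b44 b45 b46 a7
Rows 1 and 2 agree on I; apply I→E, H and equate their E, H entries.
Rows 1 and 3 agree on I; apply I→E, H and equate their E, H entries.
Rows 1 and 3 agree on E; apply E→K and equate their K entries.
Rows 1 and 2 agree on H, K; apply H, K→I, J and equate their I, J entries.
Rows 1 and 3 agree on H, K; apply H, K→I, J and equate their I, J entries.
Rows 1 and 2 agree on J; apply J→G, H and equate their G, H entries.
Row 2 is now all distinguished symbols — the join is lossless.

Yes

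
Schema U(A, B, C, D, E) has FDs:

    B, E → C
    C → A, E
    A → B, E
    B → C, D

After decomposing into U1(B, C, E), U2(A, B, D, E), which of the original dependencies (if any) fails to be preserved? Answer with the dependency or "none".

none

B, E → C lies within U1.
C → A, E: restricted closure across fragments reaches A, E.
A → B, E lies within U2.
B → C, D: restricted closure across fragments reaches C, D.
Every dependency is enforceable on the fragments, so the decomposition is dependency-preserving.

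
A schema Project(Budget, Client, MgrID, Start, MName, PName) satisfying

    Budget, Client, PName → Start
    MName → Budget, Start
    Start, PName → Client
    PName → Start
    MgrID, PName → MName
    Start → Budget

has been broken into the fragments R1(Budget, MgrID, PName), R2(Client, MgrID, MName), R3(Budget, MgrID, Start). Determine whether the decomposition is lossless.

No

Chase test. Columns are Budget, Client, MgrID, Start, MName, PName; row i has aⱼ where attribute j ∈ Ri, else bᵢⱼ.
Initial tableau (one row per fragment):
  row 1: a1 b12 a3 b14 b15 a6
  row 2: b21 a2 a3 b24 a5 b26
  row 3: a1 b32 a3 a4 b35 b36
No row becomes fully distinguished — the join is lossy.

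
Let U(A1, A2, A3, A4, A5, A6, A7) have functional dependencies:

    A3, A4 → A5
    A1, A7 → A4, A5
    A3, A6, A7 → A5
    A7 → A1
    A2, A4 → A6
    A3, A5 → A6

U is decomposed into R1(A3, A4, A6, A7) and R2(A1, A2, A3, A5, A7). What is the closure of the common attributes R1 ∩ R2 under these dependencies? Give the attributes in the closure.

R1 ∩ R2 = {A3, A7}.
A7 → A1 applies, adding A1
A1, A7 → A4, A5 applies, adding A4, A5
A3, A5 → A6 applies, adding A6
Closure: {A1, A3, A4, A5, A6, A7}.

A1, A3, A4, A5, A6, A7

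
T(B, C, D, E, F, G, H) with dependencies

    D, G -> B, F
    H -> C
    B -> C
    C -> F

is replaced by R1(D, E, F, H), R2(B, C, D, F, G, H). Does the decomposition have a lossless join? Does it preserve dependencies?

lossy but dependency-preserving

Lossless test: (D, F, H)⁺ = {C, D, F, H}, which is a superkey of neither fragment — lossy.
Dependency preservation: every FD's attributes lie within a single fragment, so each can be enforced locally — preserved.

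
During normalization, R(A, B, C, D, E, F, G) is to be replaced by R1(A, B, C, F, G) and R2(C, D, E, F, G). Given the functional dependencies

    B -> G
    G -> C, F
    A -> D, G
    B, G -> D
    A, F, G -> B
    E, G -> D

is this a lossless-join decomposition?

Common attributes: R1 ∩ R2 = {C, F, G}.
No dependency enlarges {C, F, G}, so (C, F, G)⁺ = {C, F, G}.
The closure contains neither all of R1 = {A, B, C, F, G} nor all of R2 = {C, D, E, F, G}, so the common attributes are not a superkey of either fragment. The join is lossy.

No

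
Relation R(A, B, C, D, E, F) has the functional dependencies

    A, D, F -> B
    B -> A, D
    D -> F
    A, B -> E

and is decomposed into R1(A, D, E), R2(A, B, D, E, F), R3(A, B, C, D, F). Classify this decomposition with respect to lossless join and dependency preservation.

lossless and dependency-preserving

Lossless test (chase): Rows 1 and 2 agree on D; apply D→F and equate their F entries. Rows 2 and 3 agree on A, B; apply A, B→E and equate their E entries. Rows 1 and 2 agree on A, D, F; apply A, D, F→B and equate their B entries. Row 3 is now all distinguished symbols — the join is lossless.
Dependency preservation: every FD's attributes lie within a single fragment, so each can be enforced locally — preserved.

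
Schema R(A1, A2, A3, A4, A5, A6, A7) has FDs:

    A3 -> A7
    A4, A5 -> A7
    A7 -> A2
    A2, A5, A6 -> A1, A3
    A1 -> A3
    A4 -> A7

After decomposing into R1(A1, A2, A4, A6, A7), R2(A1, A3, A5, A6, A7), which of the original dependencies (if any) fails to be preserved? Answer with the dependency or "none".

Check A2, A5, A6 → A1, A3: no single fragment contains all of {A1, A2, A3, A5, A6}, and the restricted closure of {A2, A5, A6} across the fragments never reaches {A1, A3}.
A3 → A7 is preserved.
A4, A5 → A7 is preserved.
A7 → A2 is preserved.
A1 → A3 is preserved.
A4 → A7 is preserved.

A2, A5, A6 -> A1, A3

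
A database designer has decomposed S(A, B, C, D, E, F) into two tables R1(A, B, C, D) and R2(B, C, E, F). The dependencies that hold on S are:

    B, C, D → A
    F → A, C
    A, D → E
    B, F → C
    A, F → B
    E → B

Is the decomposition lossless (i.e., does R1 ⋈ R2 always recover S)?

Common attributes: R1 ∩ R2 = {B, C}.
No dependency enlarges {B, C}, so (B, C)⁺ = {B, C}.
The closure contains neither all of R1 = {A, B, C, D} nor all of R2 = {B, C, E, F}, so the common attributes are not a superkey of either fragment. The join is lossy.

No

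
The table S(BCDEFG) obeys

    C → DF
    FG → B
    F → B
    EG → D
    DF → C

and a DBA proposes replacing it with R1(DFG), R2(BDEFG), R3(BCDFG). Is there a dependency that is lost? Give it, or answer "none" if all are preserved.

C → DF lies within R3.
FG → B lies within R2.
F → B lies within R2.
EG → D lies within R2.
DF → C lies within R3.
Every dependency is enforceable on the fragments, so the decomposition is dependency-preserving.

none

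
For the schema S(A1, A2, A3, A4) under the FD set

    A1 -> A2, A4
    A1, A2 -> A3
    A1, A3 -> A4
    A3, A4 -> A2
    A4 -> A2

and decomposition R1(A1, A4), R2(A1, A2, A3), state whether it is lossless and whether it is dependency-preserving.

lossless but not dependency-preserving

Lossless test: (A1)⁺ = {A1, A2, A3, A4}, which contains all of one fragment — lossless.
Dependency preservation: the restricted closure of {A3, A4} across the fragments never reaches {A2}, so A3, A4 → A2 cannot be enforced without a join — not preserved.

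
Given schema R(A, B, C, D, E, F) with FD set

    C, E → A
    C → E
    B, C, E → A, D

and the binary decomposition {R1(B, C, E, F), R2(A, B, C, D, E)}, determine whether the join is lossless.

Common attributes: R1 ∩ R2 = {B, C, E}.
Closure of {B, C, E}: C, E → A applies, adding A; B, C, E → A, D applies, adding D. So (B, C, E)⁺ = {A, B, C, D, E}.
This closure contains every attribute of R2, so R1 ∩ R2 → R2. The join is lossless.

Yes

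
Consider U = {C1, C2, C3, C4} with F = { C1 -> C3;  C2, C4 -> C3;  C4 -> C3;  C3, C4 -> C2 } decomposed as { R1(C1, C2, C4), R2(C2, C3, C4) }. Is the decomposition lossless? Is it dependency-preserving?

lossless but not dependency-preserving

Lossless test: (C2, C4)⁺ = {C2, C3, C4}, which contains all of one fragment — lossless.
Dependency preservation: the restricted closure of {C1} across the fragments never reaches {C3}, so C1 → C3 cannot be enforced without a join — not preserved.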